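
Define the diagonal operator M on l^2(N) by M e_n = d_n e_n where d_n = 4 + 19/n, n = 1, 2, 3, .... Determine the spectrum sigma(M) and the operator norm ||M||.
sigma(M) = {4 + 19/n : n ≥ 1} ∪ {4}; ||M|| = 23

A bounded diagonal operator on l^2 with diagonal entries d_n has spectrum equal to the closure of {d_n : n ≥ 1}: every d_n is an eigenvalue (with eigenvector e_n), so {d_n} ⊂ sigma(M); the spectrum is closed, so its closure is too; and for lambda not in the closure, (M - lambda I) has bounded inverse (the diagonal entries 1/(d_n - lambda) are bounded). For our sequence d_n = 4 + 19/n, n = 1, 2, 3, ...:
  - {d_n} = {4 + 19/n : n ≥ 1}; the only limit point is 4
  - closure = {4 + 19/n : n ≥ 1} ∪ {4}
For the norm: a diagonal operator has ||M|| = sup_n |d_n|. Here d_n = 4 + 19/n is positive and decreasing, so sup_n |d_n| = d_1 = 4 + 19 = 23. So ||M|| = 23.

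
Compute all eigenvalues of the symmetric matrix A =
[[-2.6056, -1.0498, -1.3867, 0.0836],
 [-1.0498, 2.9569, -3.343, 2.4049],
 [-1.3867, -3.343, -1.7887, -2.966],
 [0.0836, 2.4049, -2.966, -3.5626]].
sigma(A) ≈ {-6, -4, -1, 6}

A is real symmetric, so its spectrum consists of real eigenvalues. Expanding the characteristic polynomial of the displayed matrix gives
  det(λ I - A) = p(λ) = λ^4 + (5)λ^3 + (-32)λ^2 + (-180.0028)λ + (-144.0037).
Solving p(λ) = 0 yields eigenvalues ≈ -6, -4, -1, 6. (A is shown rounded to 4 decimals, so these recover the underlying integer eigenvalues to within that precision.)
Verification: the trace of A = -5 equals the sum of eigenvalues -5, and det(A) ≈ -144.0037 matches the eigenvalue product -144.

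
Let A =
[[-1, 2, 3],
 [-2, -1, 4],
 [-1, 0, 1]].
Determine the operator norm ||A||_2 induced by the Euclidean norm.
||A||_2 ≈ 5.6341 (= sqrt(largest eigenvalue of A^T A))

||A||_2 = sigma_max(A) = sqrt(lambda_max(A^T A)). Form the symmetric matrix M = A^T A =
[[6, 0, -12],
 [0, 5, 2],
 [-12, 2, 26]].
Its characteristic polynomial (trace, sum of principal 2x2 minors, determinant of M give the coefficients) is
  p(λ) = det(λ I - M) = λ^3 - 37λ^2 + 168λ - 36.
No integer candidate from the rational root theorem (±divisors of 36) is a root, so the roots are irrational. The cubic discriminant is Δ = 16371072 > 0, so there are three distinct real roots. p(0) = -36 and p(1) = 96 have opposite signs, so a root lies in (0, 1); Newton's method refines it to λ ≈ 0.2254. p(5) = 4 and p(6) = -144 have opposite signs, so a root lies in (5, 6); Newton's method refines it to λ ≈ 5.0313. p(31) = -594 and p(32) = 220 have opposite signs, so a root lies in (31, 32); Newton's method refines it to λ ≈ 31.7433. Check (Vieta): the three roots sum to 37, matching tr M = 37.
So the eigenvalues of A^T A are ≈ 0.2254, 5.0313, 31.7433 (all ≥ 0, as they must be for A^T A). The largest is λ_max ≈ 31.7433, hence ||A||_2 = sqrt(λ_max) ≈ 5.6341.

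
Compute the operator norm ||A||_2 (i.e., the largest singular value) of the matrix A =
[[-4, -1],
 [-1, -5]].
||A||_2 = sqrt((43 + sqrt(405))/2) ≈ 5.618 (= sqrt(largest eigenvalue of A^T A))

||A||_2 = sigma_max(A) = sqrt(lambda_max(A^T A)). Form the symmetric matrix M = A^T A =
[[17, 9],
 [9, 26]].
Its characteristic polynomial (trace, determinant of M give the coefficients) is
  p(λ) = det(λ I - M) = λ^2 - 43λ + 361.
For λ^2 - 43λ + 361 the discriminant is 405. It is nonnegative but not a perfect square, so the roots are real and irrational: λ = (43 ± sqrt(405))/2 ≈ 31.5623, 11.4377.
So the eigenvalues of A^T A are ≈ 11.4377, 31.5623 (all ≥ 0, as they must be for A^T A). The largest is λ_max = (43 + sqrt(405))/2 ≈ 31.5623, hence ||A||_2 = sqrt(λ_max) = sqrt((43 + sqrt(405))/2) ≈ 5.618.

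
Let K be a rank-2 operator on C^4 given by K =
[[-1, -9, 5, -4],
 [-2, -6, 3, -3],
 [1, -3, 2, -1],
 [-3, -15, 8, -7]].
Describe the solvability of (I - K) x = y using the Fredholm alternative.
(I - K) is invertible (det(I - K) = -23 ≠ 0), so for every y in C^4 the equation (I - K) x = y has a unique solution.

K has rank 2 and factors as K = U V^T = u1 v1^T + u2 v2^T with u1 = (-2, -1, -1, -3), v1 = (-1, 3, -2, 1), u2 = (-1, -1, 0, -2), v2 = (3, 3, -1, 2) (multiplying out reproduces the displayed K). The nonzero eigenvalues of U V^T coincide with those of the 2 x 2 matrix G = V^T U = [[v1·u1, v1·u2], [v2·u1, v2·u2]] = [[-2, -4], [-14, -10]], and by the Sylvester determinant identity det(I_4 - U V^T) = det(I_2 - V^T U) = det([[3, 4], [14, 11]]) = (3)(11) - (4)(14) = -23. (Direct check: I - K =
[[2, 9, -5, 4],
 [2, 7, -3, 3],
 [-1, 3, -1, 1],
 [3, 15, -8, 8]]
has determinant -23.) The finite-dimensional Fredholm alternative says: either (I - K) is invertible, or ker(I - K) ≠ {0} and then range(I - K) = ker((I - K)^*)^⊥, with dim ker(I - K) = dim ker((I - K)^*). Since det(I - K) ≠ 0, 1 is not an eigenvalue of K and ker(I - K) = {0}, so we are in the first case: for every y there is a unique x = (I - K)^(-1) y. (Explicitly, by the Woodbury identity, (I - U V^T)^(-1) = I + U (I_2 - G)^(-1) V^T.)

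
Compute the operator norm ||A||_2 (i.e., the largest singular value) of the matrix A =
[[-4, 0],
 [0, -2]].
||A||_2 = 4 (= sqrt(largest eigenvalue of A^T A))

||A||_2 = sigma_max(A) = sqrt(lambda_max(A^T A)). Form the symmetric matrix M = A^T A =
[[16, 0],
 [0, 4]].
Its characteristic polynomial (trace, determinant of M give the coefficients) is
  p(λ) = det(λ I - M) = λ^2 - 20λ + 64.
For λ^2 - 20λ + 64 the discriminant is 144. It is a perfect square (12^2), so the roots are rational: λ = (20 ± 12)/2 = 16, 4.
So the eigenvalues of A^T A are ≈ 4, 16 (all ≥ 0, as they must be for A^T A). The largest is λ_max = 16, hence ||A||_2 = sqrt(λ_max) = 4.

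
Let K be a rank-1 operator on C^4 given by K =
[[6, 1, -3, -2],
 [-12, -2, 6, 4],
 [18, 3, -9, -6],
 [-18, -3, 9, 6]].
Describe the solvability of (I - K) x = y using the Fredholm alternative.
(I - K) is singular (det(I - K) = 0, i.e. 1 ∈ sigma(K)). (I - K) x = y is solvable iff y ⊥ ker((I - K)^*) = span{(6, 1, -3, -2)}, i.e. iff 6y_1 + y_2 - 3y_3 - 2y_4 = 0. When solvable, the solutions are x = y + c·(1, -2, 3, -3), c arbitrary (ker(I - K) = span{(1, -2, 3, -3)}, dimension 1).

K has rank 1, so it is an outer product K = u v^T: every row of K is a multiple of one row vector. Reading off the entries, u = (1, -2, 3, -3) and v = (6, 1, -3, -2) (row i of K equals u_i·v^T). A rank-one matrix u v^T satisfies K u = u (v·u) and kills the (3)-dimensional subspace v^⊥, so its characteristic polynomial is lambda^3 (lambda - v·u) with v·u = tr K = 1. Hence the eigenvalues of I - K are 1 (multiplicity 3) and 1 - (1) = 0, so det(I - K) = 0. (Direct check: I - K =
[[-5, -1, 3, 2],
 [12, 3, -6, -4],
 [-18, -3, 10, 6],
 [18, 3, -9, -5]]
has determinant 0.) So 1 is an eigenvalue of K and (I - K) is not invertible. The finite-dimensional Fredholm alternative says: either (I - K) is invertible, or ker(I - K) ≠ {0} and then range(I - K) = ker((I - K)^*)^⊥, with dim ker(I - K) = dim ker((I - K)^*). We are in the second case, so we need both kernels. Kernel of I - K: (I - K) u = u - u (v·u) = u - u = 0, so ker(I - K) = span{u} = span{(1, -2, 3, -3)} (it is exactly 1-dimensional because rank(I - K) = 3). Kernel of the adjoint: K is real, so (I - K)^* = I - K^T = I - v u^T, and (I - v u^T) v = v - v (u·v) = 0; hence ker((I - K)^*) = span{v} = span{(6, 1, -3, -2)}. Therefore (I - K) x = y is solvable iff <y, v> = 0, i.e. iff 6y_1 + y_2 - 3y_3 - 2y_4 = 0. When this holds, K y = u (v·y) = 0, so (I - K) y = y and x = y is a particular solution; the full solution set is the line x = y + c·u = y + c·(1, -2, 3, -3), c ∈ C.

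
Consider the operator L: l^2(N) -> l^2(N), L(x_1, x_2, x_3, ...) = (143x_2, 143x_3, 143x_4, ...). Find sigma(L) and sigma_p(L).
sigma(L) = closed disk {z in C : |z| ≤ 143}; sigma_p(L) = open disk {z in C : |z| < 143}

Note L = 143·V where V is the unit left shift (V x)_k = x_{k+1}; so sigma(L) = 143·sigma(V) and ||L|| = 143||V||. ||L x||^2 = 20449sum_{k≥2} |x_k|^2 ≤ 20449||x||^2, with equality on {x : x_1 = 0}, so ||L|| = 143. For any lambda with |lambda| < 143, set r = lambda/143 (|r| < 1); the vector x = (1, r, r^2, ...) is in l^2 and satisfies L x = 143(r, r^2, ...) = lambda x, so lambda is an eigenvalue. On the boundary |lambda| = 143 the geometric series diverges, so no l^2 eigenvector exists, but these lambda lie in the approximate point spectrum. Hence sigma(L) is the closed disk of radius 143 and sigma_p(L) is the open disk.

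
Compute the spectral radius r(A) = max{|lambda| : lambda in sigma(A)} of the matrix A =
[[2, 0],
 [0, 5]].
r(A) = 5

The eigenvalues of A are the roots of its characteristic polynomial. With M = A (coefficients from the trace and determinant):
  p(λ) = det(λ I - M) = λ^2 - 7λ + 10.
For λ^2 - 7λ + 10 the discriminant is 9. It is a perfect square (3^2), so the roots are rational: λ = (7 ± 3)/2 = 5, 2.
Thus the eigenvalues (to 4 decimals) are 5 (modulus 5); 2 (modulus 2). The spectral radius is the largest modulus: r(A) = 5. (Cross-check: r(A) ≤ ||A||_2 ≈ 5; equality holds whenever A is normal, though it can also hold for some non-normal A.)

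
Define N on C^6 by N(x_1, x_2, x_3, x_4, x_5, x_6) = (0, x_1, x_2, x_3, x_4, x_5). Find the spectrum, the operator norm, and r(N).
sigma(N) = {0}; ||N|| = 1; r(N) = 0. (N is nilpotent with N^6 = 0.)

On C^6, N is a strictly lower-triangular matrix with 1 on the subdiagonal and zeros elsewhere, so its characteristic polynomial is lambda^6 and every eigenvalue is 0: sigma(N) = {0}. For the operator norm, N e_i = e_{i+1} for i = 1, ..., 5 and N e_6 = 0, so the singular values of N are 1 (with multiplicity 5) and 0; hence ||N|| = 1. The spectral radius r(N) = max|lambda| = 0. Note ||N|| > r(N) — characteristic of non-normal nilpotent operators. Indeed N^6 = 0.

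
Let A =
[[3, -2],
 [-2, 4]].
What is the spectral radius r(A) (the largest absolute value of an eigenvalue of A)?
r(A) = (7 + sqrt(17))/2 ≈ 5.5616

The eigenvalues of A are the roots of its characteristic polynomial. With M = A (coefficients from the trace and determinant):
  p(λ) = det(λ I - M) = λ^2 - 7λ + 8.
For λ^2 - 7λ + 8 the discriminant is 17. It is nonnegative but not a perfect square, so the roots are real and irrational: λ = (7 ± sqrt(17))/2 ≈ 5.5616, 1.4384.
Thus the eigenvalues (to 4 decimals) are 5.5616 (modulus 5.5616); 1.4384 (modulus 1.4384). The spectral radius is the largest modulus: r(A) = (7 + sqrt(17))/2 ≈ 5.5616. (Cross-check: r(A) ≤ ||A||_2 ≈ 5.5616; equality holds whenever A is normal, though it can also hold for some non-normal A.)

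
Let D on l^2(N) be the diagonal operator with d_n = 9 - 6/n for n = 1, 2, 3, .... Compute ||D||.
||D|| = 9

For a diagonal operator on l^2 with entries d_n, ||D|| = sup_n |d_n|. Here d_1 = 3, d_2 = 6, ..., and d_n = 9 - 6/n increases monotonically toward 9. All terms lie in [3, 9), so |d_n| = d_n and the supremum is the limit 9, which is not attained by any individual d_n. Hence ||D|| = 9.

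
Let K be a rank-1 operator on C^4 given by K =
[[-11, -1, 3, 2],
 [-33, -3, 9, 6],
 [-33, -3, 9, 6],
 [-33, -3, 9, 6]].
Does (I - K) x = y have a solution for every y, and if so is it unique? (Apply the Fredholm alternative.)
(I - K) is singular (det(I - K) = 0, i.e. 1 ∈ sigma(K)). (I - K) x = y is solvable iff y ⊥ ker((I - K)^*) = span{(-11, -1, 3, 2)}, i.e. iff -11y_1 - y_2 + 3y_3 + 2y_4 = 0. When solvable, the solutions are x = y + c·(1, 3, 3, 3), c arbitrary (ker(I - K) = span{(1, 3, 3, 3)}, dimension 1).

K has rank 1, so it is an outer product K = u v^T: every row of K is a multiple of one row vector. Reading off the entries, u = (1, 3, 3, 3) and v = (-11, -1, 3, 2) (row i of K equals u_i·v^T). A rank-one matrix u v^T satisfies K u = u (v·u) and kills the (3)-dimensional subspace v^⊥, so its characteristic polynomial is lambda^3 (lambda - v·u) with v·u = tr K = 1. Hence the eigenvalues of I - K are 1 (multiplicity 3) and 1 - (1) = 0, so det(I - K) = 0. (Direct check: I - K =
[[12, 1, -3, -2],
 [33, 4, -9, -6],
 [33, 3, -8, -6],
 [33, 3, -9, -5]]
has determinant 0.) So 1 is an eigenvalue of K and (I - K) is not invertible. The finite-dimensional Fredholm alternative says: either (I - K) is invertible, or ker(I - K) ≠ {0} and then range(I - K) = ker((I - K)^*)^⊥, with dim ker(I - K) = dim ker((I - K)^*). We are in the second case, so we need both kernels. Kernel of I - K: (I - K) u = u - u (v·u) = u - u = 0, so ker(I - K) = span{u} = span{(1, 3, 3, 3)} (it is exactly 1-dimensional because rank(I - K) = 3). Kernel of the adjoint: K is real, so (I - K)^* = I - K^T = I - v u^T, and (I - v u^T) v = v - v (u·v) = 0; hence ker((I - K)^*) = span{v} = span{(-11, -1, 3, 2)}. Therefore (I - K) x = y is solvable iff <y, v> = 0, i.e. iff -11y_1 - y_2 + 3y_3 + 2y_4 = 0. When this holds, K y = u (v·y) = 0, so (I - K) y = y and x = y is a particular solution; the full solution set is the line x = y + c·u = y + c·(1, 3, 3, 3), c ∈ C.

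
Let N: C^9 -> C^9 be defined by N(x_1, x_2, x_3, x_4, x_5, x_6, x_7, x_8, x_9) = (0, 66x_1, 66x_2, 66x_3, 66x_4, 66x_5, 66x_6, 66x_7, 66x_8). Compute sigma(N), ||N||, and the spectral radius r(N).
sigma(N) = {0}; ||N|| = 66; r(N) = 0. (N is nilpotent with N^9 = 0.)

On C^9, N is a strictly lower-triangular matrix with 66 on the subdiagonal and zeros elsewhere, so its characteristic polynomial is lambda^9 and every eigenvalue is 0: sigma(N) = {0}. For the operator norm, N e_i = 66e_{i+1} for i = 1, ..., 8 and N e_9 = 0, so the singular values of N are 66 (with multiplicity 8) and 0; hence ||N|| = 66. The spectral radius r(N) = max|lambda| = 0. Note ||N|| > r(N) — characteristic of non-normal nilpotent operators. Indeed N^9 = 0.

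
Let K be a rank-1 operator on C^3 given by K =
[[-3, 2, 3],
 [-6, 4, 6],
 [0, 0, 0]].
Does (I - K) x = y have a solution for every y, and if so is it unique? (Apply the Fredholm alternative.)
(I - K) is singular (det(I - K) = 0, i.e. 1 ∈ sigma(K)). (I - K) x = y is solvable iff y ⊥ ker((I - K)^*) = span{(-3, 2, 3)}, i.e. iff -3y_1 + 2y_2 + 3y_3 = 0. When solvable, the solutions are x = y + c·(1, 2, 0), c arbitrary (ker(I - K) = span{(1, 2, 0)}, dimension 1).

K has rank 1, so it is an outer product K = u v^T: every row of K is a multiple of one row vector. Reading off the entries, u = (1, 2, 0) and v = (-3, 2, 3) (row i of K equals u_i·v^T). A rank-one matrix u v^T satisfies K u = u (v·u) and kills the (2)-dimensional subspace v^⊥, so its characteristic polynomial is lambda^2 (lambda - v·u) with v·u = tr K = 1. Hence the eigenvalues of I - K are 1 (multiplicity 2) and 1 - (1) = 0, so det(I - K) = 0. (Direct check: I - K =
[[4, -2, -3],
 [6, -3, -6],
 [0, 0, 1]]
has determinant 0.) So 1 is an eigenvalue of K and (I - K) is not invertible. The finite-dimensional Fredholm alternative says: either (I - K) is invertible, or ker(I - K) ≠ {0} and then range(I - K) = ker((I - K)^*)^⊥, with dim ker(I - K) = dim ker((I - K)^*). We are in the second case, so we need both kernels. Kernel of I - K: (I - K) u = u - u (v·u) = u - u = 0, so ker(I - K) = span{u} = span{(1, 2, 0)} (it is exactly 1-dimensional because rank(I - K) = 2). Kernel of the adjoint: K is real, so (I - K)^* = I - K^T = I - v u^T, and (I - v u^T) v = v - v (u·v) = 0; hence ker((I - K)^*) = span{v} = span{(-3, 2, 3)}. Therefore (I - K) x = y is solvable iff <y, v> = 0, i.e. iff -3y_1 + 2y_2 + 3y_3 = 0. When this holds, K y = u (v·y) = 0, so (I - K) y = y and x = y is a particular solution; the full solution set is the line x = y + c·u = y + c·(1, 2, 0), c ∈ C.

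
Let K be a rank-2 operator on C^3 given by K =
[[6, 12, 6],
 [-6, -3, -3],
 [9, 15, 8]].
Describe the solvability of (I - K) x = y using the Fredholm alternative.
(I - K) is invertible (det(I - K) = 59 ≠ 0), so for every y in C^3 the equation (I - K) x = y has a unique solution.

K has rank 2 and factors as K = U V^T = u1 v1^T + u2 v2^T with u1 = (2, -2, 3), v1 = (3, 3, 2), u2 = (2, 1, 2), v2 = (0, 3, 1) (multiplying out reproduces the displayed K). The nonzero eigenvalues of U V^T coincide with those of the 2 x 2 matrix G = V^T U = [[v1·u1, v1·u2], [v2·u1, v2·u2]] = [[6, 13], [-3, 5]], and by the Sylvester determinant identity det(I_3 - U V^T) = det(I_2 - V^T U) = det([[-5, -13], [3, -4]]) = (-5)(-4) - (-13)(3) = 59. (Direct check: I - K =
[[-5, -12, -6],
 [6, 4, 3],
 [-9, -15, -7]]
has determinant 59.) The finite-dimensional Fredholm alternative says: either (I - K) is invertible, or ker(I - K) ≠ {0} and then range(I - K) = ker((I - K)^*)^⊥, with dim ker(I - K) = dim ker((I - K)^*). Since det(I - K) ≠ 0, 1 is not an eigenvalue of K and ker(I - K) = {0}, so we are in the first case: for every y there is a unique x = (I - K)^(-1) y. (Explicitly, by the Woodbury identity, (I - U V^T)^(-1) = I + U (I_2 - G)^(-1) V^T.)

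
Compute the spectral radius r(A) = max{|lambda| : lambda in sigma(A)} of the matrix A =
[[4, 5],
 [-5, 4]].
r(A) = sqrt(41) ≈ 6.4031

The eigenvalues of A are the roots of its characteristic polynomial. With M = A (coefficients from the trace and determinant):
  p(λ) = det(λ I - M) = λ^2 - 8λ + 41.
For λ^2 - 8λ + 41 the discriminant is -100. It is negative, so the roots are the complex-conjugate pair λ = 4 ± (sqrt(100)/2) i ≈ 4 ± 5i. For a conjugate pair the product of the roots equals the constant term, so |λ|^2 = 41 and |λ| = sqrt(41) ≈ 6.4031.
Thus the eigenvalues (to 4 decimals) are 4 ± 5i (modulus 6.4031). The spectral radius is the largest modulus: r(A) = sqrt(41) ≈ 6.4031. (Cross-check: r(A) ≤ ||A||_2 ≈ 6.4031; equality holds whenever A is normal, though it can also hold for some non-normal A.)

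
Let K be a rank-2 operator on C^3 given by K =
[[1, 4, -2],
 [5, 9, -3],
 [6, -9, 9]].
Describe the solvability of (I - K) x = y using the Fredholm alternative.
(I - K) is invertible (det(I - K) = 46 ≠ 0), so for every y in C^3 the equation (I - K) x = y has a unique solution.

K has rank 2 and factors as K = U V^T = u1 v1^T + u2 v2^T with u1 = (1, 2, -3), v1 = (-2, 3, -3), u2 = (1, 3, 0), v2 = (3, 1, 1) (multiplying out reproduces the displayed K). The nonzero eigenvalues of U V^T coincide with those of the 2 x 2 matrix G = V^T U = [[v1·u1, v1·u2], [v2·u1, v2·u2]] = [[13, 7], [2, 6]], and by the Sylvester determinant identity det(I_3 - U V^T) = det(I_2 - V^T U) = det([[-12, -7], [-2, -5]]) = (-12)(-5) - (-7)(-2) = 46. (Direct check: I - K =
[[0, -4, 2],
 [-5, -8, 3],
 [-6, 9, -8]]
has determinant 46.) The finite-dimensional Fredholm alternative says: either (I - K) is invertible, or ker(I - K) ≠ {0} and then range(I - K) = ker((I - K)^*)^⊥, with dim ker(I - K) = dim ker((I - K)^*). Since det(I - K) ≠ 0, 1 is not an eigenvalue of K and ker(I - K) = {0}, so we are in the first case: for every y there is a unique x = (I - K)^(-1) y. (Explicitly, by the Woodbury identity, (I - U V^T)^(-1) = I + U (I_2 - G)^(-1) V^T.)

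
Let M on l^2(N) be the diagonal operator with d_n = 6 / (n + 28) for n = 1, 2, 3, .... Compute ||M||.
||M|| = 6/29 (attained at n = 1)

For M diagonal, ||M|| = sup_n |d_n| = sup_n 6/(n + 28). This is positive and strictly decreasing in n, so the supremum is attained at n = 1: d_1 = 6/(1 + 28) = 6/29. Hence ||M|| = 6/29.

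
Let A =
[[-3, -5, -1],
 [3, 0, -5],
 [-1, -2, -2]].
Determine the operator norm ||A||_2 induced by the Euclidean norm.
||A||_2 ≈ 6.4757 (= sqrt(largest eigenvalue of A^T A))

||A||_2 = sigma_max(A) = sqrt(lambda_max(A^T A)). Form the symmetric matrix M = A^T A =
[[19, 17, -10],
 [17, 29, 9],
 [-10, 9, 30]].
Its characteristic polynomial (trace, sum of principal 2x2 minors, determinant of M give the coefficients) is
  p(λ) = det(λ I - M) = λ^3 - 78λ^2 + 1521λ - 361.
No integer candidate from the rational root theorem (±divisors of 361) is a root, so the roots are irrational. The cubic discriminant is Δ = 82137969 > 0, so there are three distinct real roots. p(0) = -361 and p(1) = 1083 have opposite signs, so a root lies in (0, 1); Newton's method refines it to λ ≈ 0.2403. p(35) = 199 and p(36) = -37 have opposite signs, so a root lies in (35, 36); Newton's method refines it to λ ≈ 35.8256. p(41) = -197 and p(42) = 17 have opposite signs, so a root lies in (41, 42); Newton's method refines it to λ ≈ 41.9341. Check (Vieta): the three roots sum to 78, matching tr M = 78.
So the eigenvalues of A^T A are ≈ 0.2403, 35.8256, 41.9341 (all ≥ 0, as they must be for A^T A). The largest is λ_max ≈ 41.9341, hence ||A||_2 = sqrt(λ_max) ≈ 6.4757.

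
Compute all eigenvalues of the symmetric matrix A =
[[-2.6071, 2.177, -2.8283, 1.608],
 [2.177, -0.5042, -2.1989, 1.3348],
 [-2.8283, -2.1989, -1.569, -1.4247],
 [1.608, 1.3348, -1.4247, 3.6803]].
sigma(A) ≈ {-5, -3, 1, 6}

A is real symmetric, so its spectrum consists of real eigenvalues. Expanding the characteristic polynomial of the displayed matrix gives
  det(λ I - A) = p(λ) = λ^4 + (1)λ^3 + (-35)λ^2 + (-57.0012)λ + (89.9921).
Solving p(λ) = 0 yields eigenvalues ≈ -5, -3, 1, 6. (A is shown rounded to 4 decimals, so these recover the underlying integer eigenvalues to within that precision.)
Verification: the trace of A = -1 equals the sum of eigenvalues -1, and det(A) ≈ 89.9921 matches the eigenvalue product 90.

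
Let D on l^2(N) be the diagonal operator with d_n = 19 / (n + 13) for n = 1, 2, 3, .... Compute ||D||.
||D|| = 19/14 (attained at n = 1)

For D diagonal, ||D|| = sup_n |d_n| = sup_n 19/(n + 13). This is positive and strictly decreasing in n, so the supremum is attained at n = 1: d_1 = 19/(1 + 13) = 19/14. Hence ||D|| = 19/14.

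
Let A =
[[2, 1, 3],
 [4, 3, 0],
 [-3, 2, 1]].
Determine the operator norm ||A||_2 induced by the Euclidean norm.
||A||_2 ≈ 5.7832 (= sqrt(largest eigenvalue of A^T A))

||A||_2 = sigma_max(A) = sqrt(lambda_max(A^T A)). Form the symmetric matrix M = A^T A =
[[29, 8, 3],
 [8, 14, 5],
 [3, 5, 10]].
Its characteristic polynomial (trace, sum of principal 2x2 minors, determinant of M give the coefficients) is
  p(λ) = det(λ I - M) = λ^3 - 53λ^2 + 738λ - 2809.
No integer candidate from the rational root theorem (±divisors of 2809) is a root, so the roots are irrational. The cubic discriminant is Δ = 13973017 > 0, so there are three distinct real roots. p(6) = -73 and p(7) = 103 have opposite signs, so a root lies in (6, 7); Newton's method refines it to λ ≈ 6.3702. p(13) = 25 and p(14) = -121 have opposite signs, so a root lies in (13, 14); Newton's method refines it to λ ≈ 13.1844. p(33) = -235 and p(34) = 319 have opposite signs, so a root lies in (33, 34); Newton's method refines it to λ ≈ 33.4453. Check (Vieta): the three roots sum to 53, matching tr M = 53.
So the eigenvalues of A^T A are ≈ 6.3702, 13.1844, 33.4453 (all ≥ 0, as they must be for A^T A). The largest is λ_max ≈ 33.4453, hence ||A||_2 = sqrt(λ_max) ≈ 5.7832.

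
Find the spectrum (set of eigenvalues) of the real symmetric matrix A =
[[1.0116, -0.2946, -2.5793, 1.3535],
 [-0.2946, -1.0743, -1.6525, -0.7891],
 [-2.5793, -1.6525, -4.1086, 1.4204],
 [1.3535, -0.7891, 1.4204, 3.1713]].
sigma(A) ≈ {-6, -1, 2, 4}

A is real symmetric, so its spectrum consists of real eigenvalues. Expanding the characteristic polynomial of the displayed matrix gives
  det(λ I - A) = p(λ) = λ^4 + (1)λ^3 + (-28)λ^2 + (20.0018)λ + (47.9989).
Solving p(λ) = 0 yields eigenvalues ≈ -6, -1, 2, 4. (A is shown rounded to 4 decimals, so these recover the underlying integer eigenvalues to within that precision.)
Verification: the trace of A = -1 equals the sum of eigenvalues -1, and det(A) ≈ 47.9989 matches the eigenvalue product 48.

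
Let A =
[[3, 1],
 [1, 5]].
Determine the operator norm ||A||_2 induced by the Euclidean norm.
||A||_2 = sqrt((36 + sqrt(512))/2) ≈ 5.4142 (= sqrt(largest eigenvalue of A^T A))

||A||_2 = sigma_max(A) = sqrt(lambda_max(A^T A)). Form the symmetric matrix M = A^T A =
[[10, 8],
 [8, 26]].
Its characteristic polynomial (trace, determinant of M give the coefficients) is
  p(λ) = det(λ I - M) = λ^2 - 36λ + 196.
For λ^2 - 36λ + 196 the discriminant is 512. It is nonnegative but not a perfect square, so the roots are real and irrational: λ = (36 ± sqrt(512))/2 ≈ 29.3137, 6.6863.
So the eigenvalues of A^T A are ≈ 6.6863, 29.3137 (all ≥ 0, as they must be for A^T A). The largest is λ_max = (36 + sqrt(512))/2 ≈ 29.3137, hence ||A||_2 = sqrt(λ_max) = sqrt((36 + sqrt(512))/2) ≈ 5.4142.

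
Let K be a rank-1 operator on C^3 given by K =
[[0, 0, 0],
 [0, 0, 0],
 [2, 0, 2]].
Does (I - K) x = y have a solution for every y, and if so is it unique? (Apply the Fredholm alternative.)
(I - K) is invertible (det(I - K) = -1 ≠ 0), so for every y in C^3 the equation (I - K) x = y has a unique solution.

K has rank 1, so it is an outer product K = u v^T: every row of K is a multiple of one row vector. Reading off the entries, u = (0, 0, 1) and v = (2, 0, 2) (row i of K equals u_i·v^T). A rank-one matrix u v^T satisfies K u = u (v·u) and kills the (2)-dimensional subspace v^⊥, so its characteristic polynomial is lambda^2 (lambda - v·u) with v·u = tr K = 2. Hence the eigenvalues of I - K are 1 (multiplicity 2) and 1 - (2) = -1, so det(I - K) = -1. (Direct check: I - K =
[[1, 0, 0],
 [0, 1, 0],
 [-2, 0, -1]]
has determinant -1.) The finite-dimensional Fredholm alternative says: either (I - K) is invertible, or ker(I - K) ≠ {0} and then range(I - K) = ker((I - K)^*)^⊥, with dim ker(I - K) = dim ker((I - K)^*). Since det(I - K) ≠ 0, 1 is not an eigenvalue of K and ker(I - K) = {0}, so we are in the first case: for every y there is a unique x = (I - K)^(-1) y. Explicitly, by the Sherman–Morrison formula, (I - u v^T)^(-1) = I + u v^T/(1 - v·u), i.e. (I - K)^(-1) = I - K.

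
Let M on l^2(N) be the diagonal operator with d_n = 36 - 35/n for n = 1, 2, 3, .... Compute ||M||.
||M|| = 36

For a diagonal operator on l^2 with entries d_n, ||M|| = sup_n |d_n|. Here d_1 = 1, d_2 = 37/2, ..., and d_n = 36 - 35/n increases monotonically toward 36. All terms lie in [1, 36), so |d_n| = d_n and the supremum is the limit 36, which is not attained by any individual d_n. Hence ||M|| = 36.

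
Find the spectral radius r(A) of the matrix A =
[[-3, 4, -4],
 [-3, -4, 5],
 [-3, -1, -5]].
r(A) ≈ 7.9807

The eigenvalues of A are the roots of its characteristic polynomial. With M = A (coefficients from the trace, the sum of principal 2x2 minors, and det A):
  p(λ) = det(λ I - M) = λ^3 + 12λ^2 + 52λ + 159.
No integer candidate from the rational root theorem (±divisors of 159) is a root, so the roots are irrational. The cubic discriminant is Δ = -168763 < 0, so there is one real root and a complex-conjugate pair. p(-8) = -1 and p(-7) = 40 have opposite signs, so a root lies in (-8, -7); Newton's method refines it to λ ≈ -7.9807. Dividing out (λ - (-7.9807)) leaves approximately λ^2 + 4.0193λ + 19.9231. For λ^2 + 4.0193λ + 19.9231 the discriminant is -63.5375. It is negative, so the remaining roots are the complex-conjugate pair λ ≈ -2.0097 ± 3.9855i. Their product equals the constant term, so |λ|^2 ≈ 19.9231 and |λ| ≈ 4.4635.
Thus the eigenvalues (to 4 decimals) are -7.9807 (modulus 7.9807); -2.0097 ± 3.9855i (modulus 4.4635). The spectral radius is the largest modulus: r(A) ≈ 7.9807. (Cross-check: r(A) ≤ ||A||_2 ≈ 9.2703; equality holds whenever A is normal, though it can also hold for some non-normal A.)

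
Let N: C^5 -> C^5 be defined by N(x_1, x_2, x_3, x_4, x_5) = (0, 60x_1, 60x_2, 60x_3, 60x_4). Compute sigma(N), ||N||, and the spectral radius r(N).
sigma(N) = {0}; ||N|| = 60; r(N) = 0. (N is nilpotent with N^5 = 0.)

On C^5, N is a strictly lower-triangular matrix with 60 on the subdiagonal and zeros elsewhere, so its characteristic polynomial is lambda^5 and every eigenvalue is 0: sigma(N) = {0}. For the operator norm, N e_i = 60e_{i+1} for i = 1, ..., 4 and N e_5 = 0, so the singular values of N are 60 (with multiplicity 4) and 0; hence ||N|| = 60. The spectral radius r(N) = max|lambda| = 0. Note ||N|| > r(N) — characteristic of non-normal nilpotent operators. Indeed N^5 = 0.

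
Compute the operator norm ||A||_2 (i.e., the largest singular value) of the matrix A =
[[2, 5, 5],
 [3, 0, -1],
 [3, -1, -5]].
||A||_2 ≈ 8.4357 (= sqrt(largest eigenvalue of A^T A))

||A||_2 = sigma_max(A) = sqrt(lambda_max(A^T A)). Form the symmetric matrix M = A^T A =
[[22, 7, -8],
 [7, 26, 30],
 [-8, 30, 51]].
Its characteristic polynomial (trace, sum of principal 2x2 minors, determinant of M give the coefficients) is
  p(λ) = det(λ I - M) = λ^3 - 99λ^2 + 2007λ - 1849.
No integer candidate from the rational root theorem (±divisors of 1849) is a root, so the roots are irrational. The cubic discriminant is Δ = 6485992272 > 0, so there are three distinct real roots. p(0) = -1849 and p(1) = 60 have opposite signs, so a root lies in (0, 1); Newton's method refines it to λ ≈ 0.9669. p(26) = 985 and p(27) = -148 have opposite signs, so a root lies in (26, 27); Newton's method refines it to λ ≈ 26.8713. p(71) = -500 and p(72) = 2687 have opposite signs, so a root lies in (71, 72); Newton's method refines it to λ ≈ 71.1618. Check (Vieta): the three roots sum to 99, matching tr M = 99.
So the eigenvalues of A^T A are ≈ 0.9669, 26.8713, 71.1618 (all ≥ 0, as they must be for A^T A). The largest is λ_max ≈ 71.1618, hence ||A||_2 = sqrt(λ_max) ≈ 8.4357.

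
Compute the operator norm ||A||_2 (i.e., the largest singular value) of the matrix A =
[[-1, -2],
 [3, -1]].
||A||_2 = sqrt((15 + sqrt(29))/2) ≈ 3.1926 (= sqrt(largest eigenvalue of A^T A))

||A||_2 = sigma_max(A) = sqrt(lambda_max(A^T A)). Form the symmetric matrix M = A^T A =
[[10, -1],
 [-1, 5]].
Its characteristic polynomial (trace, determinant of M give the coefficients) is
  p(λ) = det(λ I - M) = λ^2 - 15λ + 49.
For λ^2 - 15λ + 49 the discriminant is 29. It is nonnegative but not a perfect square, so the roots are real and irrational: λ = (15 ± sqrt(29))/2 ≈ 10.1926, 4.8074.
So the eigenvalues of A^T A are ≈ 4.8074, 10.1926 (all ≥ 0, as they must be for A^T A). The largest is λ_max = (15 + sqrt(29))/2 ≈ 10.1926, hence ||A||_2 = sqrt(λ_max) = sqrt((15 + sqrt(29))/2) ≈ 3.1926.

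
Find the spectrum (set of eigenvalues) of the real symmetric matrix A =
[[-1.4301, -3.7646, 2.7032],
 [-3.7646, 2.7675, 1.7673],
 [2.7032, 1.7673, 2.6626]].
sigma(A) ≈ {-5, 4, 5}

A is real symmetric, so its spectrum consists of real eigenvalues. Expanding the characteristic polynomial of the displayed matrix gives
  det(λ I - A) = p(λ) = λ^3 + (-4)λ^2 + (-25)λ + (99.9989).
Solving p(λ) = 0 yields eigenvalues ≈ -5, 4, 5. (A is shown rounded to 4 decimals, so these recover the underlying integer eigenvalues to within that precision.)
Verification: the trace of A = 4 equals the sum of eigenvalues 4, and det(A) ≈ -99.9989 matches the eigenvalue product -100.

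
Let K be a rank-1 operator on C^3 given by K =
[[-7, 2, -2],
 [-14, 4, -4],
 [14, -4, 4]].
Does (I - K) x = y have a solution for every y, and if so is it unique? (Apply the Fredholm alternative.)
(I - K) is singular (det(I - K) = 0, i.e. 1 ∈ sigma(K)). (I - K) x = y is solvable iff y ⊥ ker((I - K)^*) = span{(-7, 2, -2)}, i.e. iff -7y_1 + 2y_2 - 2y_3 = 0. When solvable, the solutions are x = y + c·(1, 2, -2), c arbitrary (ker(I - K) = span{(1, 2, -2)}, dimension 1).

K has rank 1, so it is an outer product K = u v^T: every row of K is a multiple of one row vector. Reading off the entries, u = (1, 2, -2) and v = (-7, 2, -2) (row i of K equals u_i·v^T). A rank-one matrix u v^T satisfies K u = u (v·u) and kills the (2)-dimensional subspace v^⊥, so its characteristic polynomial is lambda^2 (lambda - v·u) with v·u = tr K = 1. Hence the eigenvalues of I - K are 1 (multiplicity 2) and 1 - (1) = 0, so det(I - K) = 0. (Direct check: I - K =
[[8, -2, 2],
 [14, -3, 4],
 [-14, 4, -3]]
has determinant 0.) So 1 is an eigenvalue of K and (I - K) is not invertible. The finite-dimensional Fredholm alternative says: either (I - K) is invertible, or ker(I - K) ≠ {0} and then range(I - K) = ker((I - K)^*)^⊥, with dim ker(I - K) = dim ker((I - K)^*). We are in the second case, so we need both kernels. Kernel of I - K: (I - K) u = u - u (v·u) = u - u = 0, so ker(I - K) = span{u} = span{(1, 2, -2)} (it is exactly 1-dimensional because rank(I - K) = 2). Kernel of the adjoint: K is real, so (I - K)^* = I - K^T = I - v u^T, and (I - v u^T) v = v - v (u·v) = 0; hence ker((I - K)^*) = span{v} = span{(-7, 2, -2)}. Therefore (I - K) x = y is solvable iff <y, v> = 0, i.e. iff -7y_1 + 2y_2 - 2y_3 = 0. When this holds, K y = u (v·y) = 0, so (I - K) y = y and x = y is a particular solution; the full solution set is the line x = y + c·u = y + c·(1, 2, -2), c ∈ C.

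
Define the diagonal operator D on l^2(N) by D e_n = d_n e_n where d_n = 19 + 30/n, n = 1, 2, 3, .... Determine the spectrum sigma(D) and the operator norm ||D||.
sigma(D) = {19 + 30/n : n ≥ 1} ∪ {19}; ||D|| = 49

A bounded diagonal operator on l^2 with diagonal entries d_n has spectrum equal to the closure of {d_n : n ≥ 1}: every d_n is an eigenvalue (with eigenvector e_n), so {d_n} ⊂ sigma(D); the spectrum is closed, so its closure is too; and for lambda not in the closure, (D - lambda I) has bounded inverse (the diagonal entries 1/(d_n - lambda) are bounded). For our sequence d_n = 19 + 30/n, n = 1, 2, 3, ...:
  - {d_n} = {19 + 30/n : n ≥ 1}; the only limit point is 19
  - closure = {19 + 30/n : n ≥ 1} ∪ {19}
For the norm: a diagonal operator has ||D|| = sup_n |d_n|. Here d_n = 19 + 30/n is positive and decreasing, so sup_n |d_n| = d_1 = 19 + 30 = 49. So ||D|| = 49.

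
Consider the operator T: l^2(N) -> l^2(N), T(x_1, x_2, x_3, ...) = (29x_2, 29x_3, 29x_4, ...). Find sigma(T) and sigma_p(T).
sigma(T) = closed disk {z in C : |z| ≤ 29}; sigma_p(T) = open disk {z in C : |z| < 29}

Note T = 29·V where V is the unit left shift (V x)_k = x_{k+1}; so sigma(T) = 29·sigma(V) and ||T|| = 29||V||. ||T x||^2 = 841sum_{k≥2} |x_k|^2 ≤ 841||x||^2, with equality on {x : x_1 = 0}, so ||T|| = 29. For any lambda with |lambda| < 29, set r = lambda/29 (|r| < 1); the vector x = (1, r, r^2, ...) is in l^2 and satisfies T x = 29(r, r^2, ...) = lambda x, so lambda is an eigenvalue. On the boundary |lambda| = 29 the geometric series diverges, so no l^2 eigenvector exists, but these lambda lie in the approximate point spectrum. Hence sigma(T) is the closed disk of radius 29 and sigma_p(T) is the open disk.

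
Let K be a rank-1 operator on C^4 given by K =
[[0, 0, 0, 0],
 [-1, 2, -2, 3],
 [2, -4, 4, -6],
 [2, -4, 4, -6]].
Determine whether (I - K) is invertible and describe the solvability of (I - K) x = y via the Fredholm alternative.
(I - K) is invertible (det(I - K) = 1 ≠ 0), so for every y in C^4 the equation (I - K) x = y has a unique solution.

K has rank 1, so it is an outer product K = u v^T: every row of K is a multiple of one row vector. Reading off the entries, u = (0, 1, -2, -2) and v = (-1, 2, -2, 3) (row i of K equals u_i·v^T). A rank-one matrix u v^T satisfies K u = u (v·u) and kills the (3)-dimensional subspace v^⊥, so its characteristic polynomial is lambda^3 (lambda - v·u) with v·u = tr K = 0. Hence the eigenvalues of I - K are 1 (multiplicity 3) and 1 - (0) = 1, so det(I - K) = 1. (Direct check: I - K =
[[1, 0, 0, 0],
 [1, -1, 2, -3],
 [-2, 4, -3, 6],
 [-2, 4, -4, 7]]
has determinant 1.) The finite-dimensional Fredholm alternative says: either (I - K) is invertible, or ker(I - K) ≠ {0} and then range(I - K) = ker((I - K)^*)^⊥, with dim ker(I - K) = dim ker((I - K)^*). Since det(I - K) ≠ 0, 1 is not an eigenvalue of K and ker(I - K) = {0}, so we are in the first case: for every y there is a unique x = (I - K)^(-1) y. Explicitly, by the Sherman–Morrison formula, (I - u v^T)^(-1) = I + u v^T/(1 - v·u), i.e. (I - K)^(-1) = I + K.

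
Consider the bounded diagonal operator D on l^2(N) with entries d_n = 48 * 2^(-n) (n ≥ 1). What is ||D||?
||D|| = 24 (attained at n = 1)

For D diagonal, ||D|| = sup_n |d_n|. The sequence d_n = 48 * 2^(-n) is positive and strictly decreasing (ratio 2^(-1) < 1), so the supremum is d_1 = 48/2 = 24. Hence ||D|| = 24.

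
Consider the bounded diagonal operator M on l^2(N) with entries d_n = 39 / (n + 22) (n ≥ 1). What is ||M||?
||M|| = 39/23 (attained at n = 1)

For M diagonal, ||M|| = sup_n |d_n| = sup_n 39/(n + 22). This is positive and strictly decreasing in n, so the supremum is attained at n = 1: d_1 = 39/(1 + 22) = 39/23. Hence ||M|| = 39/23.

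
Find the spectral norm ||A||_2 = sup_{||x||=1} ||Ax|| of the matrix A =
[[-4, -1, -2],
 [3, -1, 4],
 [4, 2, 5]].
||A||_2 ≈ 9.2128 (= sqrt(largest eigenvalue of A^T A))

||A||_2 = sigma_max(A) = sqrt(lambda_max(A^T A)). Form the symmetric matrix M = A^T A =
[[41, 9, 40],
 [9, 6, 8],
 [40, 8, 45]].
Its characteristic polynomial (trace, sum of principal 2x2 minors, determinant of M give the coefficients) is
  p(λ) = det(λ I - M) = λ^3 - 92λ^2 + 616λ - 961.
No integer candidate from the rational root theorem (±divisors of 961) is a root, so the roots are irrational. The cubic discriminant is Δ = 238836517 > 0, so there are three distinct real roots. p(2) = -89 and p(3) = 86 have opposite signs, so a root lies in (2, 3); Newton's method refines it to λ ≈ 2.3932. p(4) = 95 and p(5) = -56 have opposite signs, so a root lies in (4, 5); Newton's method refines it to λ ≈ 4.7311. p(84) = -5665 and p(85) = 824 have opposite signs, so a root lies in (84, 85); Newton's method refines it to λ ≈ 84.8757. Check (Vieta): the three roots sum to 92, matching tr M = 92.
So the eigenvalues of A^T A are ≈ 2.3932, 4.7311, 84.8757 (all ≥ 0, as they must be for A^T A). The largest is λ_max ≈ 84.8757, hence ||A||_2 = sqrt(λ_max) ≈ 9.2128.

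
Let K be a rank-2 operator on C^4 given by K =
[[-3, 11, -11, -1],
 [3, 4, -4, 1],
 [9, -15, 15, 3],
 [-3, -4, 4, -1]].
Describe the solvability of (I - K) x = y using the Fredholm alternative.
(I - K) is invertible (det(I - K) = -32 ≠ 0), so for every y in C^4 the equation (I - K) x = y has a unique solution.

K has rank 2 and factors as K = U V^T = u1 v1^T + u2 v2^T with u1 = (-1, 1, 3, -1), v1 = (3, -2, 2, 1), u2 = (3, 2, -3, -2), v2 = (0, 3, -3, 0) (multiplying out reproduces the displayed K). The nonzero eigenvalues of U V^T coincide with those of the 2 x 2 matrix G = V^T U = [[v1·u1, v1·u2], [v2·u1, v2·u2]] = [[0, -3], [-6, 15]], and by the Sylvester determinant identity det(I_4 - U V^T) = det(I_2 - V^T U) = det([[1, 3], [6, -14]]) = (1)(-14) - (3)(6) = -32. (Direct check: I - K =
[[4, -11, 11, 1],
 [-3, -3, 4, -1],
 [-9, 15, -14, -3],
 [3, 4, -4, 2]]
has determinant -32.) The finite-dimensional Fredholm alternative says: either (I - K) is invertible, or ker(I - K) ≠ {0} and then range(I - K) = ker((I - K)^*)^⊥, with dim ker(I - K) = dim ker((I - K)^*). Since det(I - K) ≠ 0, 1 is not an eigenvalue of K and ker(I - K) = {0}, so we are in the first case: for every y there is a unique x = (I - K)^(-1) y. (Explicitly, by the Woodbury identity, (I - U V^T)^(-1) = I + U (I_2 - G)^(-1) V^T.)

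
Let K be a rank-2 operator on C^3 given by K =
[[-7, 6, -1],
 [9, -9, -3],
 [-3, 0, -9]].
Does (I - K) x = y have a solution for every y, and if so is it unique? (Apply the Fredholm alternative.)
(I - K) is invertible (det(I - K) = 176 ≠ 0), so for every y in C^3 the equation (I - K) x = y has a unique solution.

K has rank 2 and factors as K = U V^T = u1 v1^T + u2 v2^T with u1 = (-2, 3, 0), v1 = (3, -3, -1), u2 = (-1, 0, -3), v2 = (1, 0, 3) (multiplying out reproduces the displayed K). The nonzero eigenvalues of U V^T coincide with those of the 2 x 2 matrix G = V^T U = [[v1·u1, v1·u2], [v2·u1, v2·u2]] = [[-15, 0], [-2, -10]], and by the Sylvester determinant identity det(I_3 - U V^T) = det(I_2 - V^T U) = det([[16, 0], [2, 11]]) = (16)(11) - (0)(2) = 176. (Direct check: I - K =
[[8, -6, 1],
 [-9, 10, 3],
 [3, 0, 10]]
has determinant 176.) The finite-dimensional Fredholm alternative says: either (I - K) is invertible, or ker(I - K) ≠ {0} and then range(I - K) = ker((I - K)^*)^⊥, with dim ker(I - K) = dim ker((I - K)^*). Since det(I - K) ≠ 0, 1 is not an eigenvalue of K and ker(I - K) = {0}, so we are in the first case: for every y there is a unique x = (I - K)^(-1) y. (Explicitly, by the Woodbury identity, (I - U V^T)^(-1) = I + U (I_2 - G)^(-1) V^T.)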